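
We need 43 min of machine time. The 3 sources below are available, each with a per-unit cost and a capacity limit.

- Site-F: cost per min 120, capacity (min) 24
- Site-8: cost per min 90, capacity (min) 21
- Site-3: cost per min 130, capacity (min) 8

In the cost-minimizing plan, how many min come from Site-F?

Use sources in increasing cost order.
Site-8 at 90: take all 21 min → 22 still needed.
Take 22 from Site-F at 120 to finish.
Site-3: unused.

22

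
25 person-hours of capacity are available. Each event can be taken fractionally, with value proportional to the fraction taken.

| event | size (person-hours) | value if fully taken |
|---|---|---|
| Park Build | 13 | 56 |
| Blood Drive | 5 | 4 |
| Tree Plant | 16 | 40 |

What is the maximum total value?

86

Sort by value density: Park Build 56/13≈4.31, Tree Plant 40/16≈2.5, Blood Drive 4/5≈0.8.
Take all of Park Build (13 person-hours, value 56) → 12 person-hours left.
12 person-hours left: a 12/16 share of Tree Plant gives 40×12/16 = 30.
Total value = 86.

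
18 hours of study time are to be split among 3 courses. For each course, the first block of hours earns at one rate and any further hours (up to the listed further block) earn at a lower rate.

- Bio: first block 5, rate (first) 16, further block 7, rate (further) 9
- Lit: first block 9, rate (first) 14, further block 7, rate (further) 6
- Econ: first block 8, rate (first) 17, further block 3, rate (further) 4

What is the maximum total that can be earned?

Rank every tier by rate: Econ/first 17 > Bio/first 16 > Lit/first 14 > Bio/second 9 > Lit/second 6 > Econ/second 4.
Fill Econ first block (8 at 17) ; 10 left.
Fill Bio first block (5 at 16) ; 5 left.
5 remain; put them into Lit first at 14.
Total = 17×8 + 16×5 + 14×5 = 286.

286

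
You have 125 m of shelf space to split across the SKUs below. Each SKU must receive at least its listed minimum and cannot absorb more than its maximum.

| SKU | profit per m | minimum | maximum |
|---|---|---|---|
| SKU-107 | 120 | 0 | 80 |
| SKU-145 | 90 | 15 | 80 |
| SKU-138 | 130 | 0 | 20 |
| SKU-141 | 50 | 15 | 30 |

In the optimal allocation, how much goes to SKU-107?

75

Meeting every minimum uses 0+15+0+15 = 30 m, leaving 95.
Rank by profit per m: SKU-138 130 > SKU-107 120 > SKU-145 90 > SKU-141 50.
Give SKU-138 20 more to hit its cap of 20 ; 75 left.
SKU-107 has room for 80 more but only 75 remain, so it gets 75.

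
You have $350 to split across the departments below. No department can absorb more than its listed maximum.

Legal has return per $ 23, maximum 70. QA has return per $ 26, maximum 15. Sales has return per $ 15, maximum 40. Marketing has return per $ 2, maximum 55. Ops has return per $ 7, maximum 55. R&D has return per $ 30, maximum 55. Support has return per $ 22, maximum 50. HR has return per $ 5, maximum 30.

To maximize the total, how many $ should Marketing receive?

35

Rank by return per $: R&D 30 > QA 26 > Legal 23 > Support 22 > Sales 15 > Ops 7 > HR 5 > Marketing 2.
Give R&D 55 to hit its cap of 55 — 295 left.
QA takes 15 to reach its cap of 15 — 280 left.
Give Legal 70 to hit its cap of 70 — 210 left.
Support takes 50 to reach its cap of 50 — 160 left.
Give Sales 40 to hit its cap of 40 — 120 left.
Ops takes 55 to reach its cap of 55 — 65 left.
HR takes 30 to reach its cap of 30 — 35 left.
Marketing: +35 (room for 55) → 35. Pool exhausted.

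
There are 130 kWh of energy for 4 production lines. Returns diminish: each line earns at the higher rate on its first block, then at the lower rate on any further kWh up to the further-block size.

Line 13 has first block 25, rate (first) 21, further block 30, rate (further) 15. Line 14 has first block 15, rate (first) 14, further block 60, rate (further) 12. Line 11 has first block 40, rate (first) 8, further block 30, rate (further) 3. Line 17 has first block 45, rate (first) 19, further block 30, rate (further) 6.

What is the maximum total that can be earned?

2220

Treat each block as its own option and order by rate: Line 13/T1 21 > Line 17/T1 19 > Line 13/T2 15 > Line 14/T1 14 > Line 14/T2 12 > Line 11/T1 8 > Line 17/T2 6 > Line 11/T2 3.
Line 13/T1 (21): +25 ; 105 left.
Line 17/T1 (19): +45 ; 60 left.
Line 13 T2 at 15: fill all 30 ; 30 left.
Line 14 T1 at 14: fill all 15 ; 15 left.
15 remain; put them into Line 14 T2 at 12.
Total = 21×25 + 19×45 + 15×30 + 14×15 + 12×15 = 2220.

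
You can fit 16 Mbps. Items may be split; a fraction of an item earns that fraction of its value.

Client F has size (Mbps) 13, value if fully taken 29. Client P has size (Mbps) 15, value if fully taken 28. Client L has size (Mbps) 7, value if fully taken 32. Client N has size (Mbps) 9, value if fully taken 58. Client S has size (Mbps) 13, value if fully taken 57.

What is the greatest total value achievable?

90

Sort by value density: Client N 58/9≈6.44, Client L 32/7≈4.57, Client S 57/13≈4.38, Client F 29/13≈2.23, Client P 28/15≈1.87.
Client N: take in full, 9 Mbps for value 58 — 7 left.
Take all of Client L (7 Mbps, value 32) — 0 Mbps left.
Total value = 90.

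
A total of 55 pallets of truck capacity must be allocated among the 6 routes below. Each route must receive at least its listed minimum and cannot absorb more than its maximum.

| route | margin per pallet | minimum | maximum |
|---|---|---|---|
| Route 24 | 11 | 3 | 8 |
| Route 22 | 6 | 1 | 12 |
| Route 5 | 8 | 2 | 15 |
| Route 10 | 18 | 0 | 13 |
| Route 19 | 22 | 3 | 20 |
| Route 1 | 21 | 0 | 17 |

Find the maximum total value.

Meeting every minimum uses 3+1+2+0+3+0 = 9 pallets, leaving 46.
Order the routes by margin per pallet: Route 19 22 > Route 1 21 > Route 10 18 > Route 24 11 > Route 5 8 > Route 22 6.
Route 19: +17 to 20 (cap) → 29 left.
Route 1 takes 17 more to reach its cap of 17 → 12 left.
Only 12 left; Route 10 takes them to reach 12.
Total = 11×3 + 6×1 + 8×2 + 18×12 + 22×20 + 21×17 = 1068.

1068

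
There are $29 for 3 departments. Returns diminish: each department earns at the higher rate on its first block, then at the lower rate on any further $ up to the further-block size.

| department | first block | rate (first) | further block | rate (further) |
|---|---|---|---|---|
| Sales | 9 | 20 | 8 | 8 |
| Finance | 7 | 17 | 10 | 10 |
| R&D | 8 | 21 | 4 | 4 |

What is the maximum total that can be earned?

Treat each block as its own option and order by rate: R&D/T1 21 > Sales/T1 20 > Finance/T1 17 > Finance/T2 10 > Sales/T2 8 > R&D/T2 4.
Fill R&D T1 block (8 at 21) ; 21 left.
Sales/T1 (20): +9 ; 12 left.
Fill Finance T1 block (7 at 17) ; 5 left.
Finance T2 at 10: only 5 left, fill 5.
Total = 21×8 + 20×9 + 17×7 + 10×5 = 517.

517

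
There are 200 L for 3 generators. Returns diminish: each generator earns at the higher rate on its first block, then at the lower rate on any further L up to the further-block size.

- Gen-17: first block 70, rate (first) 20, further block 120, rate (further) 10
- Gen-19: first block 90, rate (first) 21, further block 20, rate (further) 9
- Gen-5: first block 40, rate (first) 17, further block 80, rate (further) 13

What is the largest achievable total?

Treat each block as its own option and order by rate: Gen-19/T1 21 > Gen-17/T1 20 > Gen-5/T1 17 > Gen-5/T2 13 > Gen-17/T2 10 > Gen-19/T2 9.
Fill Gen-19 T1 block (90 at 21) — 110 left.
Fill Gen-17 T1 block (70 at 20) — 40 left.
Gen-5 T1 at 17: fill all 40 — 0 left.
Total = 21×90 + 20×70 + 17×40 = 3970.

3970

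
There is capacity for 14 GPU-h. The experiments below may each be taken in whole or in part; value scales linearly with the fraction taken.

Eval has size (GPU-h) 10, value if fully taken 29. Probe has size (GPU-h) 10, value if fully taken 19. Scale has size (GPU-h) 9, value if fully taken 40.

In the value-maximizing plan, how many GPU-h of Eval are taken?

Sort by value density: Scale 40/9≈4.44, Eval 29/10≈2.9, Probe 19/10≈1.9.
All 9 GPU-h of Scale fit (value 40) ; 5 remain.
Only 5 GPU-h remain; take 5/10 of Eval for value 29×5/10 = 14.5.

5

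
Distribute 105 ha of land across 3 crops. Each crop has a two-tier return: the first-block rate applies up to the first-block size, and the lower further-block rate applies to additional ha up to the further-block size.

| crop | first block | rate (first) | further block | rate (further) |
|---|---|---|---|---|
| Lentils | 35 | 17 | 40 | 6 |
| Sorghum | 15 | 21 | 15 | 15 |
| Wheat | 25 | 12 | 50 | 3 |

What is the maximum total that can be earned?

Treat each block as its own option and order by rate: Sorghum/tier1 21 > Lentils/tier1 17 > Sorghum/tier2 15 > Wheat/tier1 12 > Lentils/tier2 6 > Wheat/tier2 3.
Sorghum tier1 at 21: fill all 15 → 90 left.
Lentils tier1 at 17: fill all 35 → 55 left.
Fill Sorghum tier2 block (15 at 15) → 40 left.
Wheat/tier1 (12): +25 → 15 left.
15 remain; put them into Lentils tier2 at 6.
Total = 21×15 + 17×35 + 15×15 + 12×25 + 6×15 = 1525.

1525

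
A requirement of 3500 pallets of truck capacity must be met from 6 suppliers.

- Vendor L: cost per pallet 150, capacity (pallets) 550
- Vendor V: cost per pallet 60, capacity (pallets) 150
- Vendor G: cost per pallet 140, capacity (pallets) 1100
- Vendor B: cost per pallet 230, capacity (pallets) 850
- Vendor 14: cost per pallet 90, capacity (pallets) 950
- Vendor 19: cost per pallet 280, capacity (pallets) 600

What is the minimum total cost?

Use suppliers in increasing cost order.
Take 150 from Vendor V at 60 ; need 3350 more.
Vendor 14 at 90: take all 950 pallets ; 2400 still needed.
Take 1100 from Vendor G at 140 ; need 1300 more.
Vendor L (150): use full 550 ; 750 pallets to go.
Vendor B at 230: take 750 of its 850 ; requirement met.
Vendor 19: unused.
Cost = 150×60 + 950×90 + 1100×140 + 550×150 + 750×230 = 503500.

503500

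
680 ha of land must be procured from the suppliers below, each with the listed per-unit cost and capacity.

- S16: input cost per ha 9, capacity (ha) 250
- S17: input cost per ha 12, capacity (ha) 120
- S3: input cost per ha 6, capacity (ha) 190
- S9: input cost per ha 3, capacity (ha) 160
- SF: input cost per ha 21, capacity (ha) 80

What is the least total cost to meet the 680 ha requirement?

Fill from the cheapest supplier first.
S9 at 3: take all 160 ha — 520 still needed.
Take 190 from S3 at 6 — need 330 more.
S16 (9): use full 250 — 80 ha to go.
S17 (12): take the remaining 80 — done.
SF: unused.
Cost = 160×3 + 190×6 + 250×9 + 80×12 = 4830.

4830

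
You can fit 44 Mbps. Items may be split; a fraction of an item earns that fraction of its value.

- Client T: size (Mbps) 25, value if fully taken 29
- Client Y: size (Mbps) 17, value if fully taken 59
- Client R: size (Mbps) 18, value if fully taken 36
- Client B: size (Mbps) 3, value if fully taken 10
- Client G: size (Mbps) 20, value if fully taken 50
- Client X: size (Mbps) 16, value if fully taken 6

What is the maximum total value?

127

Sort by value density: Client Y 59/17≈3.47, Client B 10/3≈3.33, Client G 50/20≈2.5, Client R 36/18≈2, Client T 29/25≈1.16, Client X 6/16≈0.375.
All 17 Mbps of Client Y fit (value 59) — 27 remain.
Client B: take in full, 3 Mbps for value 10 — 24 left.
Client G: take in full, 20 Mbps for value 50 — 4 left.
Only 4 Mbps remain; take 4/18 of Client R for value 36×4/18 = 8.
Total value = 127.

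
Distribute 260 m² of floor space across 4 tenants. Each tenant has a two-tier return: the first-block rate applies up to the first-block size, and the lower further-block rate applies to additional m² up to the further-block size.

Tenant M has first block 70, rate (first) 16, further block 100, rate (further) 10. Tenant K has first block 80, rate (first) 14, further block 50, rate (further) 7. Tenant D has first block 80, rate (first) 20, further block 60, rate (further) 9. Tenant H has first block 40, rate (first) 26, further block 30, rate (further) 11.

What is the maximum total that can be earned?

Treat each block as its own option and order by rate: Tenant H/tier1 26 > Tenant D/tier1 20 > Tenant M/tier1 16 > Tenant K/tier1 14 > Tenant H/tier2 11 > Tenant M/tier2 10 > Tenant D/tier2 9 > Tenant K/tier2 7.
Fill Tenant H tier1 block (40 at 26) → 220 left.
Tenant D tier1 at 20: fill all 80 → 140 left.
Fill Tenant M tier1 block (70 at 16) → 70 left.
70 remain; put them into Tenant K tier1 at 14.
Total = 26×40 + 20×80 + 16×70 + 14×70 = 4740.

4740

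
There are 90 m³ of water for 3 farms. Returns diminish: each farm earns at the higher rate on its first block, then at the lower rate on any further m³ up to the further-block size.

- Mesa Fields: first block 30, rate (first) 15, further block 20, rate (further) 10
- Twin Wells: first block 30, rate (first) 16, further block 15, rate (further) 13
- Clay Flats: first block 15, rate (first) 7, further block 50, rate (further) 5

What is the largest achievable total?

Treat each block as its own option and order by rate: Twin Wells/T1 16 > Mesa Fields/T1 15 > Twin Wells/T2 13 > Mesa Fields/T2 10 > Clay Flats/T1 7 > Clay Flats/T2 5.
Twin Wells T1 at 16: fill all 30 ; 60 left.
Fill Mesa Fields T1 block (30 at 15) ; 30 left.
Twin Wells/T2 (13): +15 ; 15 left.
Mesa Fields/T2: +15 of 20 at 10; pool empty.
Total = 16×30 + 15×30 + 13×15 + 10×15 = 1275.

1275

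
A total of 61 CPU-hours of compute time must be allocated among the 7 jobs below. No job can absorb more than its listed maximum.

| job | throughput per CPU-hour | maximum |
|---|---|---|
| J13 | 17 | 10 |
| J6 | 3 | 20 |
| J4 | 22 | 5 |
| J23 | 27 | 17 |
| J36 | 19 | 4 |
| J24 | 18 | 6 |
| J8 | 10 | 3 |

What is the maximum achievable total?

1001

Highest throughput per CPU-hour first: J23 27 > J4 22 > J36 19 > J24 18 > J13 17 > J8 10 > J6 3.
J23: +17 to 17 (cap) ; 44 left.
J4 takes 5 to reach its cap of 5 ; 39 left.
J36 takes 4 to reach its cap of 4 ; 35 left.
J24 takes 6 to reach its cap of 6 ; 29 left.
Give J13 10 to hit its cap of 10 ; 19 left.
J8: +3 to 3 (cap) ; 16 left.
Only 16 left; J6 takes them to reach 16.
Total = 17×10 + 3×16 + 22×5 + 27×17 + 19×4 + 18×6 + 10×3 = 1001.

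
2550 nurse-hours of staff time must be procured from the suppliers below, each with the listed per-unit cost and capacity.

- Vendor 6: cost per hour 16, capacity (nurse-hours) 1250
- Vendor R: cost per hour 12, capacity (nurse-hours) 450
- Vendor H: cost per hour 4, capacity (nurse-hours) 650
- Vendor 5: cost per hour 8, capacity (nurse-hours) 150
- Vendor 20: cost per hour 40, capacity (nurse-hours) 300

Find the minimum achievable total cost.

Fill from the cheapest supplier first.
Vendor H at 4: take all 650 nurse-hours — 1900 still needed.
Vendor 5 (8): use full 150 — 1750 nurse-hours to go.
Vendor R (12): use full 450 — 1300 nurse-hours to go.
Take 1250 from Vendor 6 at 16 — need 50 more.
Take 50 from Vendor 20 at 40 to finish.
Cost = 650×4 + 150×8 + 450×12 + 1250×16 + 50×40 = 31200.

31200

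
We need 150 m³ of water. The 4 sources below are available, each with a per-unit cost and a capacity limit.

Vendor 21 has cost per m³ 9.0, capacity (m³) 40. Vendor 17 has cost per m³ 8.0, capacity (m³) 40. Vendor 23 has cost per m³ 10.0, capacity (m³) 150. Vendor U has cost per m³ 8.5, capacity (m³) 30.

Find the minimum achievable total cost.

Cheapest first:
Take 40 from Vendor 17 at 8.0 — need 110 more.
Take 30 from Vendor U at 8.5 — need 80 more.
Vendor 21 (9.0): use full 40 — 40 m³ to go.
Vendor 23 at 10.0: take 40 of its 150 — requirement met.
Cost = 40×8.0 + 30×8.5 + 40×9.0 + 40×10.0 = 1335.

1335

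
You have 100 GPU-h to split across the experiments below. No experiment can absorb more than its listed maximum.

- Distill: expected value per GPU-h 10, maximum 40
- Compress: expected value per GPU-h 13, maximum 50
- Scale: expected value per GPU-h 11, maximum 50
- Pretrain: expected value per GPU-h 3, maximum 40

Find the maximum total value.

1200

Order the experiments by expected value per GPU-h: Compress 13 > Scale 11 > Distill 10 > Pretrain 3.
Compress takes 50 to reach its cap of 50 → 50 left.
Give Scale 50 to hit its cap of 50 → 0 left.
Total = 13×50 + 11×50 = 1200.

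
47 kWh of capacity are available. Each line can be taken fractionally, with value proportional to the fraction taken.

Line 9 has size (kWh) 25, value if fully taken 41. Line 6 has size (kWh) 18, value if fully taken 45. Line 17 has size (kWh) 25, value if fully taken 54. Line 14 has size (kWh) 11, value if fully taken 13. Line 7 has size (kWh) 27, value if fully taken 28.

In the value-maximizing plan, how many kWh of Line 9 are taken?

Sort by value density: Line 6 45/18≈2.5, Line 17 54/25≈2.16, Line 9 41/25≈1.64, Line 14 13/11≈1.18, Line 7 28/27≈1.04.
Take all of Line 6 (18 kWh, value 45) ; 29 kWh left.
Take all of Line 17 (25 kWh, value 54) ; 4 kWh left.
Fill the last 4 kWh with part of Line 9: 4/25 of it earns 6.56.

4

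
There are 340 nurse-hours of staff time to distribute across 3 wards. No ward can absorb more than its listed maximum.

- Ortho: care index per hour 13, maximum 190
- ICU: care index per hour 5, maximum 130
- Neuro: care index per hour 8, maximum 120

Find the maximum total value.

3580

Highest care index per hour first: Ortho 13 > Neuro 8 > ICU 5.
Give Ortho 190 to hit its cap of 190 → 150 left.
Neuro takes 120 to reach its cap of 120 → 30 left.
ICU: +30 (room for 130) → 30. Pool exhausted.
Total = 13×190 + 5×30 + 8×120 = 3580.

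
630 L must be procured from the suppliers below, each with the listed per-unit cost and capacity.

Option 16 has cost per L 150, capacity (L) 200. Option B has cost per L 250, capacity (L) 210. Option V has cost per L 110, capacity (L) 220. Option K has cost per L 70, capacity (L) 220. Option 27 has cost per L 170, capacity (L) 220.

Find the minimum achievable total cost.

Fill from the cheapest supplier first.
Option K at 70: take all 220 L → 410 still needed.
Take 220 from Option V at 110 → need 190 more.
Option 16 at 150: take 190 of its 200 → requirement met.
Option 27, Option B: unused.
Cost = 220×70 + 220×110 + 190×150 = 68100.

68100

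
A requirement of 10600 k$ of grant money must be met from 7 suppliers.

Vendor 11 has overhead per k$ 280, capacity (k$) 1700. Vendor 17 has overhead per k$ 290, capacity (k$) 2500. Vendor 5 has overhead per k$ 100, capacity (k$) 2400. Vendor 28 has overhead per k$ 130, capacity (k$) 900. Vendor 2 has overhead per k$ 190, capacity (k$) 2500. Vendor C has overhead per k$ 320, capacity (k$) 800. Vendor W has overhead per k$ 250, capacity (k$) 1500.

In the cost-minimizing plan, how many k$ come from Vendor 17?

Cheapest first:
Vendor 5 (100): use full 2400 ; 8200 k$ to go.
Vendor 28 at 130: take all 900 k$ ; 7300 still needed.
Vendor 2 at 190: take all 2500 k$ ; 4800 still needed.
Vendor W at 250: take all 1500 k$ ; 3300 still needed.
Vendor 11 (280): use full 1700 ; 1600 k$ to go.
Vendor 17 (290): take the remaining 1600 ; done.
Vendor C: unused.

1600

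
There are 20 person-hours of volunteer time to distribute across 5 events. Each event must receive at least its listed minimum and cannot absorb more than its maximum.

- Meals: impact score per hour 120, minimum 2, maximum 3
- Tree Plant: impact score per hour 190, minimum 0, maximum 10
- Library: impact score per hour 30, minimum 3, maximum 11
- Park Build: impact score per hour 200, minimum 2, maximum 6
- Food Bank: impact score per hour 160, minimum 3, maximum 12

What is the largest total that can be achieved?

3150

Meeting every minimum uses 2+0+3+2+3 = 10 person-hours, leaving 10.
Highest impact score per hour first: Park Build 200 > Tree Plant 190 > Food Bank 160 > Meals 120 > Library 30.
Park Build takes 4 more to reach its cap of 6 ; 6 left.
Tree Plant has room for 10 more but only 6 remain, so it gets 6.
Total = 120×2 + 190×6 + 30×3 + 200×6 + 160×3 = 3150.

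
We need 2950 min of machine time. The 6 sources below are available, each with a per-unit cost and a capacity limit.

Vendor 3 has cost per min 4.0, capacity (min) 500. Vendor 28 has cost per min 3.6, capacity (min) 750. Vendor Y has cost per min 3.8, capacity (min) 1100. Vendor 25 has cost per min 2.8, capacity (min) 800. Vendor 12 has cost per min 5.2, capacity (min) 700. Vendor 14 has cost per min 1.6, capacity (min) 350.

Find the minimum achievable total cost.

9490

Cheapest first:
Vendor 14 at 1.6: take all 350 min ; 2600 still needed.
Take 800 from Vendor 25 at 2.8 ; need 1800 more.
Take 750 from Vendor 28 at 3.6 ; need 1050 more.
Vendor Y at 3.8: take 1050 of its 1100 ; requirement met.
Vendor 3, Vendor 12: unused.
Cost = 350×1.6 + 800×2.8 + 750×3.6 + 1050×3.8 = 9490.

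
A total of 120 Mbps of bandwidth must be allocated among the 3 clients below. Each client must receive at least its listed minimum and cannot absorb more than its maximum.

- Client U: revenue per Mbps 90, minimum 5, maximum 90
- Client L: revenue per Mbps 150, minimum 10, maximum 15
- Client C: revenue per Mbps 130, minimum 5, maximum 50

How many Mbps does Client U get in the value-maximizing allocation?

Meeting every minimum uses 5+10+5 = 20 Mbps, leaving 100.
Order the clients by revenue per Mbps: Client L 150 > Client C 130 > Client U 90.
Give Client L 5 more to hit its cap of 15 ; 95 left.
Give Client C 45 more to hit its cap of 50 ; 50 left.
Client U: +50 (room for 85) → 55. Pool exhausted.

55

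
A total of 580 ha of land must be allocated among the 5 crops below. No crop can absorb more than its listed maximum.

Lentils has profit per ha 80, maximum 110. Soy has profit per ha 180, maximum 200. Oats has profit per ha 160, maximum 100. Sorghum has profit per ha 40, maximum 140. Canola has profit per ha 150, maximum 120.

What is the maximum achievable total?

Rank by profit per ha: Soy 180 > Oats 160 > Canola 150 > Lentils 80 > Sorghum 40.
Soy: +200 to 200 (cap) — 380 left.
Oats: +100 to 100 (cap) — 280 left.
Canola takes 120 to reach its cap of 120 — 160 left.
Lentils: +110 to 110 (cap) — 50 left.
Sorghum has room for 140 but only 50 remain, so it gets 50.
Total = 80×110 + 180×200 + 160×100 + 40×50 + 150×120 = 80800.

80800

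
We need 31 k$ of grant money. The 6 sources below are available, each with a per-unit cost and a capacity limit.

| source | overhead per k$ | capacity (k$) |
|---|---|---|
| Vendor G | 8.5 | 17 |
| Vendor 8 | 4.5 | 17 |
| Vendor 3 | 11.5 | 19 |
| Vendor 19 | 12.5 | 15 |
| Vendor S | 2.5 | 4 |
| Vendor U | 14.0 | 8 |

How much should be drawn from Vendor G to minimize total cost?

Use sources in increasing cost order.
Vendor S (2.5): use full 4 ; 27 k$ to go.
Take 17 from Vendor 8 at 4.5 ; need 10 more.
Take 10 from Vendor G at 8.5 to finish.
Vendor 3, Vendor 19, Vendor U: unused.

10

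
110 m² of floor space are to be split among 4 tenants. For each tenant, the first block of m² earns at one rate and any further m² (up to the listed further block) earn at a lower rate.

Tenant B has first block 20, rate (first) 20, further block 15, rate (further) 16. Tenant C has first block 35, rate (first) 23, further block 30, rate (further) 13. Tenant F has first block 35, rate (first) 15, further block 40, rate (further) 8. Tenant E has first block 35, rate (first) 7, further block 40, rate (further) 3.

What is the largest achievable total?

Rank every tier by rate: Tenant C/first 23 > Tenant B/first 20 > Tenant B/second 16 > Tenant F/first 15 > Tenant C/second 13 > Tenant F/second 8 > Tenant E/first 7 > Tenant E/second 3.
Tenant C first at 23: fill all 35 → 75 left.
Tenant B/first (20): +20 → 55 left.
Tenant B second at 16: fill all 15 → 40 left.
Tenant F/first (15): +35 → 5 left.
Tenant C/second: +5 of 30 at 13; pool empty.
Total = 23×35 + 20×20 + 16×15 + 15×35 + 13×5 = 2035.

2035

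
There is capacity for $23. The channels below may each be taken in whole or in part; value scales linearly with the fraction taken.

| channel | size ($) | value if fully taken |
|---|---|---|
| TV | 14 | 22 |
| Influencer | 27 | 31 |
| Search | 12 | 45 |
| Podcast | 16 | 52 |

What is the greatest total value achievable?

Rank by value-to-size ratio: Search 45/12≈3.75, Podcast 52/16≈3.25, TV 22/14≈1.57, Influencer 31/27≈1.15.
Take all of Search (12 $, value 45) → 11 $ left.
11 $ left: a 11/16 share of Podcast gives 52×11/16 = 35.75.
Total value = 80.75.

80.75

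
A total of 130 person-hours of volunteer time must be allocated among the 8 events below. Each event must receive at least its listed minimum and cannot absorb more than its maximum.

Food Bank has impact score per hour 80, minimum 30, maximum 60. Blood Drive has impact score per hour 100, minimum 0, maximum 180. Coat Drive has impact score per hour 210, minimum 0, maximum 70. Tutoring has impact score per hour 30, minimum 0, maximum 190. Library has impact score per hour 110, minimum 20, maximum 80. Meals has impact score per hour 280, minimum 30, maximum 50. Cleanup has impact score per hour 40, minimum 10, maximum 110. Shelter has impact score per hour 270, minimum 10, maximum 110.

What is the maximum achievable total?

24400

Meeting every minimum uses 30+0+0+0+20+30+10+10 = 100 person-hours, leaving 30.
Rank by impact score per hour: Meals 280 > Shelter 270 > Coat Drive 210 > Library 110 > Blood Drive 100 > Food Bank 80 > Cleanup 40 > Tutoring 30.
Meals: +20 to 50 (cap) ; 10 left.
Only 10 left; Shelter takes them to reach 20.
Total = 80×30 + 110×20 + 280×50 + 40×10 + 270×20 = 24400.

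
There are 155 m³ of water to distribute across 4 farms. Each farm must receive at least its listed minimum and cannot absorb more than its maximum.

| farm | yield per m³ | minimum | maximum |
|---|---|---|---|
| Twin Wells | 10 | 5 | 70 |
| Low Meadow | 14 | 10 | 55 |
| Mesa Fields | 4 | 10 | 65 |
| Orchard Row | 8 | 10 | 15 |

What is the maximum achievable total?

1650

Meeting every minimum uses 5+10+10+10 = 35 m³, leaving 120.
Order the farms by yield per m³: Low Meadow 14 > Twin Wells 10 > Orchard Row 8 > Mesa Fields 4.
Low Meadow: +45 to 55 (cap) ; 75 left.
Twin Wells: +65 to 70 (cap) ; 10 left.
Give Orchard Row 5 more to hit its cap of 15 ; 5 left.
Only 5 left; Mesa Fields takes them to reach 15.
Total = 10×70 + 14×55 + 4×15 + 8×15 = 1650.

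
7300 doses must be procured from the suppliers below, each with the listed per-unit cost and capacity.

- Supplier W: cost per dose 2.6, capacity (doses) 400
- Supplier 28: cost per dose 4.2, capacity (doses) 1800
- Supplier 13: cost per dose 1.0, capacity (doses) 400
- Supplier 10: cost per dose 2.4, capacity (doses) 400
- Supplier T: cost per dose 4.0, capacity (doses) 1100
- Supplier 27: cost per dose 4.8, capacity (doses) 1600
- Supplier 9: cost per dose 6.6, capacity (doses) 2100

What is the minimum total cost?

Use suppliers in increasing cost order.
Supplier 13 at 1.0: take all 400 doses ; 6900 still needed.
Take 400 from Supplier 10 at 2.4 ; need 6500 more.
Supplier W at 2.6: take all 400 doses ; 6100 still needed.
Supplier T (4.0): use full 1100 ; 5000 doses to go.
Supplier 28 (4.2): use full 1800 ; 3200 doses to go.
Take 1600 from Supplier 27 at 4.8 ; need 1600 more.
Supplier 9 (6.6): take the remaining 1600 ; done.
Cost = 400×1.0 + 400×2.4 + 400×2.6 + 1100×4.0 + 1800×4.2 + 1600×4.8 + 1600×6.6 = 32600.

32600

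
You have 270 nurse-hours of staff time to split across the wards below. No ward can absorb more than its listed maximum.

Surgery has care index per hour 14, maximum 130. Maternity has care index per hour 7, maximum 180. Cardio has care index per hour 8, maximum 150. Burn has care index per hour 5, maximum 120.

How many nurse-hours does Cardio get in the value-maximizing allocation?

Highest care index per hour first: Surgery 14 > Cardio 8 > Maternity 7 > Burn 5.
Surgery takes 130 to reach its cap of 130 ; 140 left.
Cardio has room for 150 but only 140 remain, so it gets 140.

140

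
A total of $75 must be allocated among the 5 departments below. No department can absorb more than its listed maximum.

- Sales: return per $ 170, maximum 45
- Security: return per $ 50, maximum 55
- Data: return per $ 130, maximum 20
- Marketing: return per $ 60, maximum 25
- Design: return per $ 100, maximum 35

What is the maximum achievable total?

Highest return per $ first: Sales 170 > Data 130 > Design 100 > Marketing 60 > Security 50.
Give Sales 45 to hit its cap of 45 → 30 left.
Data takes 20 to reach its cap of 20 → 10 left.
Design has room for 35 but only 10 remain, so it gets 10.
Total = 170×45 + 130×20 + 100×10 = 11250.

11250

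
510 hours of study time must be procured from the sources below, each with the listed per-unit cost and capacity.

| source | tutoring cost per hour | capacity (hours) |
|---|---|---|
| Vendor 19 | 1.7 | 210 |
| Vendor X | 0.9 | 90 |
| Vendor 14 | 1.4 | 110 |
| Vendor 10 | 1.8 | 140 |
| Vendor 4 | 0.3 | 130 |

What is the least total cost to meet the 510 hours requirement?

Cheapest first:
Vendor 4 (0.3): use full 130 ; 380 hours to go.
Vendor X (0.9): use full 90 ; 290 hours to go.
Vendor 14 at 1.4: take all 110 hours ; 180 still needed.
Vendor 19 at 1.7: take 180 of its 210 ; requirement met.
Vendor 10: unused.
Cost = 130×0.3 + 90×0.9 + 110×1.4 + 180×1.7 = 580.

580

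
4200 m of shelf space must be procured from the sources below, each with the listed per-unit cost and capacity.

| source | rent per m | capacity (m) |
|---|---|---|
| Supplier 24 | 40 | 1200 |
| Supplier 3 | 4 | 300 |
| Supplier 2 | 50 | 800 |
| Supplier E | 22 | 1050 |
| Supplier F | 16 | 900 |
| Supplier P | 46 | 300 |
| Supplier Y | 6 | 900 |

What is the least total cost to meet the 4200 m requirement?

86100

Cheapest first:
Take 300 from Supplier 3 at 4 — need 3900 more.
Supplier Y (6): use full 900 — 3000 m to go.
Supplier F (16): use full 900 — 2100 m to go.
Take 1050 from Supplier E at 22 — need 1050 more.
Take 1050 from Supplier 24 at 40 to finish.
Supplier P, Supplier 2: unused.
Cost = 300×4 + 900×6 + 900×16 + 1050×22 + 1050×40 = 86100.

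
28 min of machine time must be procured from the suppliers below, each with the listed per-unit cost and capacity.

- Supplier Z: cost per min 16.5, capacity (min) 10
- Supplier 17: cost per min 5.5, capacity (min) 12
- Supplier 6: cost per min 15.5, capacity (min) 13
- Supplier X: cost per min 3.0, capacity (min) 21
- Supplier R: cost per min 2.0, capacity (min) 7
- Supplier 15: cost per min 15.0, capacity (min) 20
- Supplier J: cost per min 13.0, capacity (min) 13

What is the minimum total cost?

77

Use suppliers in increasing cost order.
Supplier R at 2.0: take all 7 min — 21 still needed.
Take 21 from Supplier X at 3.0 — need 0 more.
Supplier 17, Supplier J, Supplier 15, Supplier 6, Supplier Z: unused.
Cost = 7×2.0 + 21×3.0 = 77.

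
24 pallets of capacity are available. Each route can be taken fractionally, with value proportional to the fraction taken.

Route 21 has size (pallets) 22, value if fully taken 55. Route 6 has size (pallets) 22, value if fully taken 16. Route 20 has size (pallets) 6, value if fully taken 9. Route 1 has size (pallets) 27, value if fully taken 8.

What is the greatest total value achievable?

Sort by value density: Route 21 55/22≈2.5, Route 20 9/6≈1.5, Route 6 16/22≈0.727, Route 1 8/27≈0.296.
All 22 pallets of Route 21 fit (value 55) — 2 remain.
2 pallets left: a 2/6 share of Route 20 gives 9×2/6 = 3.
Total value = 58.

58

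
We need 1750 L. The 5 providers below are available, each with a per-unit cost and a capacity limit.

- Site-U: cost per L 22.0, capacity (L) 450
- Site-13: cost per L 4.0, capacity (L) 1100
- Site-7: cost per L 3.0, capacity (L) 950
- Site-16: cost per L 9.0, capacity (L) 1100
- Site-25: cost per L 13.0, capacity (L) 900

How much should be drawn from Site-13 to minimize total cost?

Cheapest first:
Site-7 at 3.0: take all 950 L → 800 still needed.
Site-13 (4.0): take the remaining 800 → done.
Site-16, Site-25, Site-U: unused.

800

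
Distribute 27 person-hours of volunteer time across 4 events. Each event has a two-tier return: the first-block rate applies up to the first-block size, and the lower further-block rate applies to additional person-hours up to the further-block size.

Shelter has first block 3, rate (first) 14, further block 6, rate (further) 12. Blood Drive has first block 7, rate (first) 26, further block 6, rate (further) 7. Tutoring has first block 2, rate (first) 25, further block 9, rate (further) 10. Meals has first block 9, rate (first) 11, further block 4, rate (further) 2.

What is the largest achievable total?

Rank every tier by rate: Blood Drive/tier1 26 > Tutoring/tier1 25 > Shelter/tier1 14 > Shelter/tier2 12 > Meals/tier1 11 > Tutoring/tier2 10 > Blood Drive/tier2 7 > Meals/tier2 2.
Blood Drive/tier1 (26): +7 → 20 left.
Fill Tutoring tier1 block (2 at 25) → 18 left.
Shelter/tier1 (14): +3 → 15 left.
Shelter tier2 at 12: fill all 6 → 9 left.
Fill Meals tier1 block (9 at 11) → 0 left.
Total = 26×7 + 25×2 + 14×3 + 12×6 + 11×9 = 445.

445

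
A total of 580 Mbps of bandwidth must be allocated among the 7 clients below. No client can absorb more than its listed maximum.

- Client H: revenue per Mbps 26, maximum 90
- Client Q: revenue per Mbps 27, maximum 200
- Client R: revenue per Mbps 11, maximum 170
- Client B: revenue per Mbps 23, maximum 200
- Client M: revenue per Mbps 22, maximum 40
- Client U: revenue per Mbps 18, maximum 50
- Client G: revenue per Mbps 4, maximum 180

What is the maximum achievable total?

Order the clients by revenue per Mbps: Client Q 27 > Client H 26 > Client B 23 > Client M 22 > Client U 18 > Client R 11 > Client G 4.
Client Q takes 200 to reach its cap of 200 → 380 left.
Give Client H 90 to hit its cap of 90 → 290 left.
Give Client B 200 to hit its cap of 200 → 90 left.
Client M: +40 to 40 (cap) → 50 left.
Client U: +50 to 50 (cap) → 0 left.
Total = 26×90 + 27×200 + 23×200 + 22×40 + 18×50 = 14120.

14120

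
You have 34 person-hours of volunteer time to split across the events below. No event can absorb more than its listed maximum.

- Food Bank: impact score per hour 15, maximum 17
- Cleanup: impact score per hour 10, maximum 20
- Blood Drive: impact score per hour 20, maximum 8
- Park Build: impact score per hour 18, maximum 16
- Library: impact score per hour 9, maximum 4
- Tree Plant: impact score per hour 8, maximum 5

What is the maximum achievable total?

598

Order the events by impact score per hour: Blood Drive 20 > Park Build 18 > Food Bank 15 > Cleanup 10 > Library 9 > Tree Plant 8.
Give Blood Drive 8 to hit its cap of 8 → 26 left.
Park Build: +16 to 16 (cap) → 10 left.
Food Bank has room for 17 but only 10 remain, so it gets 10.
Total = 15×10 + 20×8 + 18×16 = 598.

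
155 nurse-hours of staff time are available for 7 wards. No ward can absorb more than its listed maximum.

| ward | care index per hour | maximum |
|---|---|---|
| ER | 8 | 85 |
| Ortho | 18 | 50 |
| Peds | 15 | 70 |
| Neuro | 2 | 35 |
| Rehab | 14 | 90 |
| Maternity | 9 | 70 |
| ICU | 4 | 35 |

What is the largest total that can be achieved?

2440

Order the wards by care index per hour: Ortho 18 > Peds 15 > Rehab 14 > Maternity 9 > ER 8 > ICU 4 > Neuro 2.
Ortho takes 50 to reach its cap of 50 — 105 left.
Peds takes 70 to reach its cap of 70 — 35 left.
Only 35 left; Rehab takes them to reach 35.
Total = 18×50 + 15×70 + 14×35 = 2440.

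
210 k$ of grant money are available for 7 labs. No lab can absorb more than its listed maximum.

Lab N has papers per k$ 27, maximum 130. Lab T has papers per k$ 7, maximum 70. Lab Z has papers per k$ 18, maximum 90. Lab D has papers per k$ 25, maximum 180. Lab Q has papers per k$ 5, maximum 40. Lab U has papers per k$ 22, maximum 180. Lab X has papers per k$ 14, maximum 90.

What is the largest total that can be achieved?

5510

Order the labs by papers per k$: Lab N 27 > Lab D 25 > Lab U 22 > Lab Z 18 > Lab X 14 > Lab T 7 > Lab Q 5.
Lab N: +130 to 130 (cap) — 80 left.
Lab D has room for 180 but only 80 remain, so it gets 80.
Total = 27×130 + 25×80 = 5510.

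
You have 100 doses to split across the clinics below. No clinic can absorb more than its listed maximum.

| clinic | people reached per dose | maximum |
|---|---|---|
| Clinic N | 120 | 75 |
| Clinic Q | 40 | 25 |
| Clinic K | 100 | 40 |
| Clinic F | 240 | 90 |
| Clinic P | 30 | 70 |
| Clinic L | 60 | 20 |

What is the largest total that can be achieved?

22800

Order the clinics by people reached per dose: Clinic F 240 > Clinic N 120 > Clinic K 100 > Clinic L 60 > Clinic Q 40 > Clinic P 30.
Give Clinic F 90 to hit its cap of 90 ; 10 left.
Clinic N: +10 (room for 75) → 10. Pool exhausted.
Total = 120×10 + 240×90 = 22800.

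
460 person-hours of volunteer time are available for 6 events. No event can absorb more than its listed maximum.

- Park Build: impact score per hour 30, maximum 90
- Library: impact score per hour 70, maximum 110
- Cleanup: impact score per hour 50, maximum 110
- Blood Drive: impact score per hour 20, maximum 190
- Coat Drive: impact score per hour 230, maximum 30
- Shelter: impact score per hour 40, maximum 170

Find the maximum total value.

Rank by impact score per hour: Coat Drive 230 > Library 70 > Cleanup 50 > Shelter 40 > Park Build 30 > Blood Drive 20.
Give Coat Drive 30 to hit its cap of 30 — 430 left.
Give Library 110 to hit its cap of 110 — 320 left.
Give Cleanup 110 to hit its cap of 110 — 210 left.
Shelter: +170 to 170 (cap) — 40 left.
Park Build has room for 90 but only 40 remain, so it gets 40.
Total = 30×40 + 70×110 + 50×110 + 230×30 + 40×170 = 28100.

28100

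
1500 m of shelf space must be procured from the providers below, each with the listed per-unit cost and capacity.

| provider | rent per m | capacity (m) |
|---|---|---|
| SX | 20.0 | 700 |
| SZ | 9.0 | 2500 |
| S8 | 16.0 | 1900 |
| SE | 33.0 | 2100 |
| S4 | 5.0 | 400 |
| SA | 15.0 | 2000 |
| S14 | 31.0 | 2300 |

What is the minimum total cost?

Use providers in increasing cost order.
S4 at 5.0: take all 400 m ; 1100 still needed.
Take 1100 from SZ at 9.0 to finish.
SA, S8, SX, S14, SE: unused.
Cost = 400×5.0 + 1100×9.0 = 11900.

11900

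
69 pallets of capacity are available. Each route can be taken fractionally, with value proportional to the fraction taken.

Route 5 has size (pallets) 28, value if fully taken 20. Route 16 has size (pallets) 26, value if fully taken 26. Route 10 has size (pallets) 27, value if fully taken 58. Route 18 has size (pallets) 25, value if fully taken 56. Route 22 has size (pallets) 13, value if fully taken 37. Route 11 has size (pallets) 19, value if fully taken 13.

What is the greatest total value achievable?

155

Sort by value density: Route 22 37/13≈2.85, Route 18 56/25≈2.24, Route 10 58/27≈2.15, Route 16 26/26≈1, Route 5 20/28≈0.714, Route 11 13/19≈0.684.
Route 22: take in full, 13 pallets for value 37 → 56 left.
Route 18: take in full, 25 pallets for value 56 → 31 left.
Take all of Route 10 (27 pallets, value 58) → 4 pallets left.
Fill the last 4 pallets with part of Route 16: 4/26 of it earns 4.
Total value = 155.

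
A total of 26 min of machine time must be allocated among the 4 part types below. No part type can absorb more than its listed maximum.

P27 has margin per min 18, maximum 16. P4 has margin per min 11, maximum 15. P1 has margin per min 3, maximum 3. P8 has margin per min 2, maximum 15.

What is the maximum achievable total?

398

Rank by margin per min: P27 18 > P4 11 > P1 3 > P8 2.
P27: +16 to 16 (cap) — 10 left.
Only 10 left; P4 takes them to reach 10.
Total = 18×16 + 11×10 = 398.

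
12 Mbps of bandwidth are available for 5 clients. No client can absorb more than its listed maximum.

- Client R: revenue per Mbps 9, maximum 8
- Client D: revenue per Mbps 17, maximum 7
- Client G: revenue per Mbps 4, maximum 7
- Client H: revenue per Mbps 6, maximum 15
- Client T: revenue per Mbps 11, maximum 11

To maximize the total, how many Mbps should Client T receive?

Rank by revenue per Mbps: Client D 17 > Client T 11 > Client R 9 > Client H 6 > Client G 4.
Client D takes 7 to reach its cap of 7 ; 5 left.
Client T has room for 11 but only 5 remain, so it gets 5.

5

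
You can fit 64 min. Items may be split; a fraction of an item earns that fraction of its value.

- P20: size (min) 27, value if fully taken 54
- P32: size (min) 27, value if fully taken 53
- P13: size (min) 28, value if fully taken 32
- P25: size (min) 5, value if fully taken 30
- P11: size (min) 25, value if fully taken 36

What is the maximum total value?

144.2

Sort by value density: P25 30/5≈6, P20 54/27≈2, P32 53/27≈1.96, P11 36/25≈1.44, P13 32/28≈1.14.
All 5 min of P25 fit (value 30) — 59 remain.
Take all of P20 (27 min, value 54) — 32 min left.
Take all of P32 (27 min, value 53) — 5 min left.
Fill the last 5 min with part of P11: 5/25 of it earns 7.2.
Total value = 144.2.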